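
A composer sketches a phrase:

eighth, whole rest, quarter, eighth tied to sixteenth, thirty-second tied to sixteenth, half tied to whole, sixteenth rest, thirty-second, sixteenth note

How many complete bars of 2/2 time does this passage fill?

3

One bar of 2/2 = 32 thirty-second notes.
Convert each value to thirty-second notes: eighth = 4; whole rest = 32; quarter = 8; eighth tied to sixteenth (eighth + sixteenth) = 6; thirty-second tied to sixteenth (thirty-second + sixteenth) = 3; half tied to whole (half + whole) = 48; sixteenth rest = 2; thirty-second = 1; sixteenth note = 2.
Adding: 4 + 32 + 8 + 6 + 3 + 48 + 2 + 1 + 2 = 106.
106 ÷ 32 = 3 complete bars with 10 left over.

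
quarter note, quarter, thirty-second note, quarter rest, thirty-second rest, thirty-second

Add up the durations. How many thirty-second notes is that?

27

Working in thirty-second notes: quarter note = 8; quarter = 8; thirty-second note = 1; quarter rest = 8; thirty-second rest = 1; thirty-second = 1.
Total: 8 + 8 + 1 + 8 + 1 + 1 = 27 thirty-second notes.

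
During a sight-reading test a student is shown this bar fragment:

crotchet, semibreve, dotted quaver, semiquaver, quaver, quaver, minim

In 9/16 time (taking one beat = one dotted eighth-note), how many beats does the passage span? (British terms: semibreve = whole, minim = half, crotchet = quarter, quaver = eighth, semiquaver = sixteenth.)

One dotted eighth-note beat = 3 sixteenth notes.
Express everything in sixteenth notes: crotchet = 4; semibreve = 16; dotted quaver = 3; semiquaver = 1; quaver = 2; quaver = 2; minim = 8.
Sum: 4 + 16 + 3 + 1 + 2 + 2 + 8 = 36.
36 ÷ 3 = 12 beats.

12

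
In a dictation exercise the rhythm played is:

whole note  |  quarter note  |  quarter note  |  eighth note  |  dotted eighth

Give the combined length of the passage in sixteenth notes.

29

In sixteenth notes: whole note = 16; quarter note = 4; quarter note = 4; eighth note = 2; dotted eighth = 3.
Sum: 16 + 4 + 4 + 2 + 3 = 29 sixteenth notes.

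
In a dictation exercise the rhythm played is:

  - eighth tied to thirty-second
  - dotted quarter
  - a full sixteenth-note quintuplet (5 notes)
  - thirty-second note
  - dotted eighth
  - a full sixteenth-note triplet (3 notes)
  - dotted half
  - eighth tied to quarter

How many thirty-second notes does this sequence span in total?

Each duration in thirty-second notes: eighth tied to thirty-second (eighth + thirty-second) = 5; dotted quarter = 12; a full sixteenth-note quintuplet (5 notes) (five quintuplet sixteenths span one quarter) = 8; thirty-second note = 1; dotted eighth = 6; a full sixteenth-note triplet (3 notes) (three triplet sixteenths span one eighth) = 4; dotted half = 24; eighth tied to quarter (eighth + quarter) = 12.
Adding: 5 + 12 + 8 + 1 + 6 + 4 + 24 + 12 = 72 thirty-second notes.

72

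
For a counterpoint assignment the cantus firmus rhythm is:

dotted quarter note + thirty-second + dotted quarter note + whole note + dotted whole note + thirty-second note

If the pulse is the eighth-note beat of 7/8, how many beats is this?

26.5

One eighth-note beat = 4 thirty-second notes.
Working in thirty-second notes: dotted quarter note = 12; thirty-second = 1; dotted quarter note = 12; whole note = 32; dotted whole note = 48; thirty-second note = 1.
Total: 12 + 1 + 12 + 32 + 48 + 1 = 106.
106 ÷ 4 = 26.5 beats.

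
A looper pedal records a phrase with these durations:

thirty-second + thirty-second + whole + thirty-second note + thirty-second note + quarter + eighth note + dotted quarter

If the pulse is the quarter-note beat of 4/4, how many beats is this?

7.5

One quarter-note beat = 8 thirty-second notes.
Express everything in thirty-second notes: thirty-second = 1; thirty-second = 1; whole = 32; thirty-second note = 1; thirty-second note = 1; quarter = 8; eighth note = 4; dotted quarter = 12.
Total: 1 + 1 + 32 + 1 + 1 + 8 + 4 + 12 = 60.
60 ÷ 8 = 7.5 beats.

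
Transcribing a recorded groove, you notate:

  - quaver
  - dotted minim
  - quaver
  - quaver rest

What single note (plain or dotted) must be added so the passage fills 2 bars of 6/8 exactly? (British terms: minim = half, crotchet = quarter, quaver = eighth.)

dotted quarter note

2 bars of 6/8 = 12 eighth notes.
Convert each value to eighth notes: quaver = 1; dotted minim = 6; quaver = 1; quaver rest = 1.
Altogether 1 + 6 + 1 + 1 = 9.
Remaining: 12 − 9 = 3 eighth notes, which is a dotted quarter note.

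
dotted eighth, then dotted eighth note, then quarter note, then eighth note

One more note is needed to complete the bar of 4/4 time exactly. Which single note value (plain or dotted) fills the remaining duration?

quarter note

The bar of 4/4 = 16 sixteenth notes.
Express everything in sixteenth notes: dotted eighth = 3; dotted eighth note = 3; quarter note = 4; eighth note = 2.
Altogether 3 + 3 + 4 + 2 = 12.
Remaining: 16 − 12 = 4 sixteenth notes, which is a quarter note.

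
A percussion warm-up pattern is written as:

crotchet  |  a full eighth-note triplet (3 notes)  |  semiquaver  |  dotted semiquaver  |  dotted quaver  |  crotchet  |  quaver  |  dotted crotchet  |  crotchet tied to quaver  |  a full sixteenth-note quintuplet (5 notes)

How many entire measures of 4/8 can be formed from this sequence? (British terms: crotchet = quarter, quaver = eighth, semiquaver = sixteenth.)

4

One bar of 4/8 = 16 thirty-second notes.
Express everything in thirty-second notes: crotchet = 8; a full eighth-note triplet (3 notes) (three triplet eighths span one quarter) = 8; semiquaver = 2; dotted semiquaver = 3; dotted quaver = 6; crotchet = 8; quaver = 4; dotted crotchet = 12; crotchet tied to quaver (crotchet + quaver) = 12; a full sixteenth-note quintuplet (5 notes) (five quintuplet sixteenths span one quarter) = 8.
Altogether 8 + 8 + 2 + 3 + 6 + 8 + 4 + 12 + 12 + 8 = 71.
71 ÷ 16 = 4 complete bars with 7 left over.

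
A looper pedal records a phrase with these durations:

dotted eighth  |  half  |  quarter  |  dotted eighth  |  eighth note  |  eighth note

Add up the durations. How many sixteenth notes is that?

Convert each value to sixteenth notes: dotted eighth = 3; half = 8; quarter = 4; dotted eighth = 3; eighth note = 2; eighth note = 2.
Altogether 3 + 8 + 4 + 3 + 2 + 2 = 22 sixteenth notes.

22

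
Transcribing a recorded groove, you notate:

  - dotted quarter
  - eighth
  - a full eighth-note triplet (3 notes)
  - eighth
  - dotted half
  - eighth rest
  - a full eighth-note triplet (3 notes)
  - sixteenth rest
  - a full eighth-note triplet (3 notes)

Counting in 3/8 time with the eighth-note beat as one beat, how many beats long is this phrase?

18.5

One eighth-note beat = 2 sixteenth notes.
Express everything in sixteenth notes: dotted quarter = 6; eighth = 2; a full eighth-note triplet (3 notes) (three triplet eighths span one quarter) = 4; eighth = 2; dotted half = 12; eighth rest = 2; a full eighth-note triplet (3 notes) (three triplet eighths span one quarter) = 4; sixteenth rest = 1; a full eighth-note triplet (3 notes) (three triplet eighths span one quarter) = 4.
Altogether 6 + 2 + 4 + 2 + 12 + 2 + 4 + 1 + 4 = 37.
37 ÷ 2 = 18.5 beats.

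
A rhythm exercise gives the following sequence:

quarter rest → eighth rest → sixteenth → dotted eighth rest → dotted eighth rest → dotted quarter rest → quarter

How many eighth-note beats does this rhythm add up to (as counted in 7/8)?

One eighth-note beat = 2 sixteenth notes.
Each duration in sixteenth notes: quarter rest = 4; eighth rest = 2; sixteenth = 1; dotted eighth rest = 3; dotted eighth rest = 3; dotted quarter rest = 6; quarter = 4.
Adding: 4 + 2 + 1 + 3 + 3 + 6 + 4 = 23.
23 ÷ 2 = 11.5 beats.

11.5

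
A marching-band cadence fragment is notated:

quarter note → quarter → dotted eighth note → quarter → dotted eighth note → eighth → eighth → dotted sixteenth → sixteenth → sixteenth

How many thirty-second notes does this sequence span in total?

51

In thirty-second notes: quarter note = 8; quarter = 8; dotted eighth note = 6; quarter = 8; dotted eighth note = 6; eighth = 4; eighth = 4; dotted sixteenth = 3; sixteenth = 2; sixteenth = 2.
Sum: 8 + 8 + 6 + 8 + 6 + 4 + 4 + 3 + 2 + 2 = 51 thirty-second notes.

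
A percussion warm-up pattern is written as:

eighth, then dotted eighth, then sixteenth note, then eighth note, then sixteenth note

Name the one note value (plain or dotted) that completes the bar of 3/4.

dotted eighth note

The bar of 3/4 = 12 sixteenth notes.
Express everything in sixteenth notes: eighth = 2; dotted eighth = 3; sixteenth note = 1; eighth note = 2; sixteenth note = 1.
Total: 2 + 3 + 1 + 2 + 1 = 9.
Remaining: 12 − 9 = 3 sixteenth notes, which is a dotted eighth note.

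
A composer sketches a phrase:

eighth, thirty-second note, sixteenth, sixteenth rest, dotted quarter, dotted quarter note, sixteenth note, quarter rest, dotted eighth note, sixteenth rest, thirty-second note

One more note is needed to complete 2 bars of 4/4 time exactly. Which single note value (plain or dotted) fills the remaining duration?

2 bars of 4/4 = 64 thirty-second notes.
Each duration in thirty-second notes: eighth = 4; thirty-second note = 1; sixteenth = 2; sixteenth rest = 2; dotted quarter = 12; dotted quarter note = 12; sixteenth note = 2; quarter rest = 8; dotted eighth note = 6; sixteenth rest = 2; thirty-second note = 1.
Total: 4 + 1 + 2 + 2 + 12 + 12 + 2 + 8 + 6 + 2 + 1 = 52.
Remaining: 64 − 52 = 12 thirty-second notes, which is a dotted quarter note.

dotted quarter note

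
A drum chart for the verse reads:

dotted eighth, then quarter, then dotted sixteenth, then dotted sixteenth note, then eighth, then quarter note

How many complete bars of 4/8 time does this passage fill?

One bar of 4/8 = 16 thirty-second notes.
In thirty-second notes: dotted eighth = 6; quarter = 8; dotted sixteenth = 3; dotted sixteenth note = 3; eighth = 4; quarter note = 8.
Total: 6 + 8 + 3 + 3 + 4 + 8 = 32.
32 ÷ 16 = 2 complete bars with 0 left over.

2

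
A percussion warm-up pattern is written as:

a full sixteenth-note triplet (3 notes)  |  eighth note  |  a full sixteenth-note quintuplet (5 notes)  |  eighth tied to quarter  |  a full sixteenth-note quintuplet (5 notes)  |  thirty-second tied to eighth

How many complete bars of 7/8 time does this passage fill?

One bar of 7/8 = 28 thirty-second notes.
Convert each value to thirty-second notes: a full sixteenth-note triplet (3 notes) (three triplet sixteenths span one eighth) = 4; eighth note = 4; a full sixteenth-note quintuplet (5 notes) (five quintuplet sixteenths span one quarter) = 8; eighth tied to quarter (eighth + quarter) = 12; a full sixteenth-note quintuplet (5 notes) (five quintuplet sixteenths span one quarter) = 8; thirty-second tied to eighth (thirty-second + eighth) = 5.
Total: 4 + 4 + 8 + 12 + 8 + 5 = 41.
41 ÷ 28 = 1 complete bar with 13 left over.

1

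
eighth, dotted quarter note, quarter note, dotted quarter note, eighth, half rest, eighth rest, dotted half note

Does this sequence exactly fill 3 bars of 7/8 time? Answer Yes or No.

One bar of 7/8 = 7 eighth notes, so 3 bars = 21.
Convert each value to eighth notes: eighth = 1; dotted quarter note = 3; quarter note = 2; dotted quarter note = 3; eighth = 1; half rest = 4; eighth rest = 1; dotted half note = 6.
Altogether 1 + 3 + 2 + 3 + 1 + 4 + 1 + 6 = 21.
21 equals 21, so the answer is Yes.

Yes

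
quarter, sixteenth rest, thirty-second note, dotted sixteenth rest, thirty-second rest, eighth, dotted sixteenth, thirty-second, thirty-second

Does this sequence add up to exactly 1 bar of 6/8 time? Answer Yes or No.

One bar of 6/8 = 24 thirty-second notes.
Express everything in thirty-second notes: quarter = 8; sixteenth rest = 2; thirty-second note = 1; dotted sixteenth rest = 3; thirty-second rest = 1; eighth = 4; dotted sixteenth = 3; thirty-second = 1; thirty-second = 1.
Adding: 8 + 2 + 1 + 3 + 1 + 4 + 3 + 1 + 1 = 24.
24 equals 24, so the answer is Yes.

Yes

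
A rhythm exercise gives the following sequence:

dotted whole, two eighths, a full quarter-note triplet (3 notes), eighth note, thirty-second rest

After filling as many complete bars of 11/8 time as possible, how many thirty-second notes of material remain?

One bar of 11/8 = 44 thirty-second notes.
Express everything in thirty-second notes: dotted whole = 48; eighth = 4; eighth = 4; a full quarter-note triplet (3 notes) (three triplet quarters span one half) = 16; eighth note = 4; thirty-second rest = 1.
Total: 48 + 4 + 4 + 16 + 4 + 1 = 77.
77 ÷ 44 = 1 complete bar with 33 thirty-second notes remaining.

33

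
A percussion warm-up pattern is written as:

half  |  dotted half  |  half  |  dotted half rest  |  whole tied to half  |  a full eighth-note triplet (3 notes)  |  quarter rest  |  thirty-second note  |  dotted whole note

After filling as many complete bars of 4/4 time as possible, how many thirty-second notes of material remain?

1

One bar of 4/4 = 32 thirty-second notes.
In thirty-second notes: half = 16; dotted half = 24; half = 16; dotted half rest = 24; whole tied to half (whole + half) = 48; a full eighth-note triplet (3 notes) (three triplet eighths span one quarter) = 8; quarter rest = 8; thirty-second note = 1; dotted whole note = 48.
Total: 16 + 24 + 16 + 24 + 48 + 8 + 8 + 1 + 48 = 193.
193 ÷ 32 = 6 complete bars with 1 thirty-second note remaining.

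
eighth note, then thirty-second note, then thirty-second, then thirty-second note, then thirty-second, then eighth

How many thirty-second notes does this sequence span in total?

12

Convert each value to thirty-second notes: eighth note = 4; thirty-second note = 1; thirty-second = 1; thirty-second note = 1; thirty-second = 1; eighth = 4.
Total: 4 + 1 + 1 + 1 + 1 + 4 = 12 thirty-second notes.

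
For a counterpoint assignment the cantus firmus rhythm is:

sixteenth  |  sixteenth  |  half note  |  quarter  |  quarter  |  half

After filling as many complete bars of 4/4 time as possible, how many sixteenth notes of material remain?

10

One bar of 4/4 = 16 sixteenth notes.
Convert each value to sixteenth notes: sixteenth = 1; sixteenth = 1; half note = 8; quarter = 4; quarter = 4; half = 8.
Total: 1 + 1 + 8 + 4 + 4 + 8 = 26.
26 ÷ 16 = 1 complete bar with 10 sixteenth notes remaining.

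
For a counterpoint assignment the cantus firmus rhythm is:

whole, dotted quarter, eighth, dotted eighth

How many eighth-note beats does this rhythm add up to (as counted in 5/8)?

13.5

One eighth-note beat = 2 sixteenth notes.
Express everything in sixteenth notes: whole = 16; dotted quarter = 6; eighth = 2; dotted eighth = 3.
Total: 16 + 6 + 2 + 3 = 27.
27 ÷ 2 = 13.5 beats.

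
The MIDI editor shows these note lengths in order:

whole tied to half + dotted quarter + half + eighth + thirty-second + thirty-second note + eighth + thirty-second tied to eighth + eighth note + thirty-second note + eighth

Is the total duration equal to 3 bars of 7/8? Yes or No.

No

One bar of 7/8 = 28 thirty-second notes, so 3 bars = 84.
Working in thirty-second notes: whole tied to half (whole + half) = 48; dotted quarter = 12; half = 16; eighth = 4; thirty-second = 1; thirty-second note = 1; eighth = 4; thirty-second tied to eighth (thirty-second + eighth) = 5; eighth note = 4; thirty-second note = 1; eighth = 4.
Total: 48 + 12 + 16 + 4 + 1 + 1 + 4 + 5 + 4 + 1 + 4 = 100.
100 exceeds 84, so the answer is No.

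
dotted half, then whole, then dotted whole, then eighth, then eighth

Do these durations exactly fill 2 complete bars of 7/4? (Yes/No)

Yes

One bar of 7/4 = 14 eighth notes, so 2 bars = 28.
In eighth notes: dotted half = 6; whole = 8; dotted whole = 12; eighth = 1; eighth = 1.
Altogether 6 + 8 + 12 + 1 + 1 = 28.
28 equals 28, so the answer is Yes.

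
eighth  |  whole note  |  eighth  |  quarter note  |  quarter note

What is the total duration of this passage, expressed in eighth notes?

Convert each value to eighth notes: eighth = 1; whole note = 8; eighth = 1; quarter note = 2; quarter note = 2.
Altogether 1 + 8 + 1 + 2 + 2 = 14 eighth notes.

14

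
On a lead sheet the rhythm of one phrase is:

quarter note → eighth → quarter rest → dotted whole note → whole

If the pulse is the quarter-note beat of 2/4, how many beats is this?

One quarter-note beat = 2 eighth notes.
Convert each value to eighth notes: quarter note = 2; eighth = 1; quarter rest = 2; dotted whole note = 12; whole = 8.
Sum: 2 + 1 + 2 + 12 + 8 = 25.
25 ÷ 2 = 12.5 beats.

12.5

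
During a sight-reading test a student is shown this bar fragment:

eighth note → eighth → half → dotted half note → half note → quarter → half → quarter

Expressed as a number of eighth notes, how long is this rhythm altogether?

Each duration in eighth notes: eighth note = 1; eighth = 1; half = 4; dotted half note = 6; half note = 4; quarter = 2; half = 4; quarter = 2.
Adding: 1 + 1 + 4 + 6 + 4 + 2 + 4 + 2 = 24 eighth notes.

24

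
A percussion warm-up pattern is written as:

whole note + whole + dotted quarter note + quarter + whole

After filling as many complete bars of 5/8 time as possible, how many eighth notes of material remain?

One bar of 5/8 = 5 eighth notes.
Express everything in eighth notes: whole note = 8; whole = 8; dotted quarter note = 3; quarter = 2; whole = 8.
Adding: 8 + 8 + 3 + 2 + 8 = 29.
29 ÷ 5 = 5 complete bars with 4 eighth notes remaining.

4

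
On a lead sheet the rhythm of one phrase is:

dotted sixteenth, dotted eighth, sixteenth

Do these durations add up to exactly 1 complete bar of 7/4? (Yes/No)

No

One bar of 7/4 = 56 thirty-second notes.
In thirty-second notes: dotted sixteenth = 3; dotted eighth = 6; sixteenth = 2.
Sum: 3 + 6 + 2 = 11.
11 falls short of 56, so the answer is No.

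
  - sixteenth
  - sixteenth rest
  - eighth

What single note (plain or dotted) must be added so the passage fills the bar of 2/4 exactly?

quarter note

The bar of 2/4 = 8 sixteenth notes.
Working in sixteenth notes: sixteenth = 1; sixteenth rest = 1; eighth = 2.
Adding: 1 + 1 + 2 = 4.
Remaining: 8 − 4 = 4 sixteenth notes, which is a quarter note.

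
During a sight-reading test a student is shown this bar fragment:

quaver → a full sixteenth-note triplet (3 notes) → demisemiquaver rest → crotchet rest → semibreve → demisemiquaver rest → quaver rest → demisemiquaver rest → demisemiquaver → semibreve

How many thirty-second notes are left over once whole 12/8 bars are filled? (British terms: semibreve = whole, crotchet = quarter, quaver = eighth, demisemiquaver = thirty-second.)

40

One bar of 12/8 = 48 thirty-second notes.
Each duration in thirty-second notes: quaver = 4; a full sixteenth-note triplet (3 notes) (three triplet sixteenths span one eighth) = 4; demisemiquaver rest = 1; crotchet rest = 8; semibreve = 32; demisemiquaver rest = 1; quaver rest = 4; demisemiquaver rest = 1; demisemiquaver = 1; semibreve = 32.
Sum: 4 + 4 + 1 + 8 + 32 + 1 + 4 + 1 + 1 + 32 = 88.
88 ÷ 48 = 1 complete bar with 40 thirty-second notes remaining.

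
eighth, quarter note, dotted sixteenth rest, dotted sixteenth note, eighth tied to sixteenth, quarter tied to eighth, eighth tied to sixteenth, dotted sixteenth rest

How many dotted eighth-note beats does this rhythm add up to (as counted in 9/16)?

7.5

One dotted eighth-note beat = 6 thirty-second notes.
Each duration in thirty-second notes: eighth = 4; quarter note = 8; dotted sixteenth rest = 3; dotted sixteenth note = 3; eighth tied to sixteenth (eighth + sixteenth) = 6; quarter tied to eighth (quarter + eighth) = 12; eighth tied to sixteenth (eighth + sixteenth) = 6; dotted sixteenth rest = 3.
Sum: 4 + 8 + 3 + 3 + 6 + 12 + 6 + 3 = 45.
45 ÷ 6 = 7.5 beats.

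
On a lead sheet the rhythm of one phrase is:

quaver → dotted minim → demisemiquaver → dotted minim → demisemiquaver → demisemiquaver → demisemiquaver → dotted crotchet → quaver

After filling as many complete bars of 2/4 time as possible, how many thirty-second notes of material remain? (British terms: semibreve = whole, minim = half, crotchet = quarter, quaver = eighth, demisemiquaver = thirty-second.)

8

One bar of 2/4 = 16 thirty-second notes.
Each duration in thirty-second notes: quaver = 4; dotted minim = 24; demisemiquaver = 1; dotted minim = 24; demisemiquaver = 1; demisemiquaver = 1; demisemiquaver = 1; dotted crotchet = 12; quaver = 4.
Adding: 4 + 24 + 1 + 24 + 1 + 1 + 1 + 12 + 4 = 72.
72 ÷ 16 = 4 complete bars with 8 thirty-second notes remaining.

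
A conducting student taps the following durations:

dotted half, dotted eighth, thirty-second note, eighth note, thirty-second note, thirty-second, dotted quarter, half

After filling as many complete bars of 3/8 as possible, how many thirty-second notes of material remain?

5

One bar of 3/8 = 12 thirty-second notes.
Each duration in thirty-second notes: dotted half = 24; dotted eighth = 6; thirty-second note = 1; eighth note = 4; thirty-second note = 1; thirty-second = 1; dotted quarter = 12; half = 16.
Altogether 24 + 6 + 1 + 4 + 1 + 1 + 12 + 16 = 65.
65 ÷ 12 = 5 complete bars with 5 thirty-second notes remaining.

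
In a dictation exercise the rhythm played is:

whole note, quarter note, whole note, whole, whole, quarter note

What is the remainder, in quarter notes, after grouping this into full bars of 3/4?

0

One bar of 3/4 = 3 quarter notes.
Convert each value to quarter notes: whole note = 4; quarter note = 1; whole note = 4; whole = 4; whole = 4; quarter note = 1.
Total: 4 + 1 + 4 + 4 + 4 + 1 = 18.
18 ÷ 3 = 6 complete bars with 0 quarter notes remaining.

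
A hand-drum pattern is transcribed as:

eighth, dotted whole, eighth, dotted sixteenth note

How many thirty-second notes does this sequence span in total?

In thirty-second notes: eighth = 4; dotted whole = 48; eighth = 4; dotted sixteenth note = 3.
Adding: 4 + 48 + 4 + 3 = 59 thirty-second notes.

59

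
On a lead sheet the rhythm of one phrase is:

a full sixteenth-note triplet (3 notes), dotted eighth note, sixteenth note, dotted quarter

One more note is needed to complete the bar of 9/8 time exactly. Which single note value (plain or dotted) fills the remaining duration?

The bar of 9/8 = 18 sixteenth notes.
In sixteenth notes: a full sixteenth-note triplet (3 notes) (three triplet sixteenths span one eighth) = 2; dotted eighth note = 3; sixteenth note = 1; dotted quarter = 6.
Sum: 2 + 3 + 1 + 6 = 12.
Remaining: 18 − 12 = 6 sixteenth notes, which is a dotted quarter note.

dotted quarter note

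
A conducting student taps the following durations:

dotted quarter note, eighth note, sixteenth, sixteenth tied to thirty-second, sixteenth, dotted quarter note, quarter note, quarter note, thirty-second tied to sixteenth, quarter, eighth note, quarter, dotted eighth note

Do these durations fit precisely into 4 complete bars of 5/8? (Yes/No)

Yes

One bar of 5/8 = 20 thirty-second notes, so 4 bars = 80.
Working in thirty-second notes: dotted quarter note = 12; eighth note = 4; sixteenth = 2; sixteenth tied to thirty-second (sixteenth + thirty-second) = 3; sixteenth = 2; dotted quarter note = 12; quarter note = 8; quarter note = 8; thirty-second tied to sixteenth (thirty-second + sixteenth) = 3; quarter = 8; eighth note = 4; quarter = 8; dotted eighth note = 6.
Adding: 12 + 4 + 2 + 3 + 2 + 12 + 8 + 8 + 3 + 8 + 4 + 8 + 6 = 80.
80 equals 80, so the answer is Yes.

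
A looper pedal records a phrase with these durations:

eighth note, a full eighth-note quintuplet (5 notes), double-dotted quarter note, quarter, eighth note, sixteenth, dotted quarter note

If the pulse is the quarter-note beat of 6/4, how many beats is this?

7.5

One quarter-note beat = 4 sixteenth notes.
Express everything in sixteenth notes: eighth note = 2; a full eighth-note quintuplet (5 notes) (five quintuplet eighths span one half) = 8; double-dotted quarter note = 7; quarter = 4; eighth note = 2; sixteenth = 1; dotted quarter note = 6.
Total: 2 + 8 + 7 + 4 + 2 + 1 + 6 = 30.
30 ÷ 4 = 7.5 beats.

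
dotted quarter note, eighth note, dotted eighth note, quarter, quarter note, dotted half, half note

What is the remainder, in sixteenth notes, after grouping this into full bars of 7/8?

One bar of 7/8 = 14 sixteenth notes.
Working in sixteenth notes: dotted quarter note = 6; eighth note = 2; dotted eighth note = 3; quarter = 4; quarter note = 4; dotted half = 12; half note = 8.
Adding: 6 + 2 + 3 + 4 + 4 + 12 + 8 = 39.
39 ÷ 14 = 2 complete bars with 11 sixteenth notes remaining.

11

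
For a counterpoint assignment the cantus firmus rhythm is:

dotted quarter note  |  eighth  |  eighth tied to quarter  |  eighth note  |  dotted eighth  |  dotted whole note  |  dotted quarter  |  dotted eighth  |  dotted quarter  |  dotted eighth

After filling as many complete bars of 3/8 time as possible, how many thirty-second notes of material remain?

2

One bar of 3/8 = 6 sixteenth notes.
Working in sixteenth notes: dotted quarter note = 6; eighth = 2; eighth tied to quarter (eighth + quarter) = 6; eighth note = 2; dotted eighth = 3; dotted whole note = 24; dotted quarter = 6; dotted eighth = 3; dotted quarter = 6; dotted eighth = 3.
Total: 6 + 2 + 6 + 2 + 3 + 24 + 6 + 3 + 6 + 3 = 61.
61 ÷ 6 = 10 complete bars with 1 sixteenth note remaining = 2 thirty-second notes.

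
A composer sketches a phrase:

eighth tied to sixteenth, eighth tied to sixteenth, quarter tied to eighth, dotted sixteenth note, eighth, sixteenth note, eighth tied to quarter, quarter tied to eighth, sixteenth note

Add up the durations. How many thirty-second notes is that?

Each duration in thirty-second notes: eighth tied to sixteenth (eighth + sixteenth) = 6; eighth tied to sixteenth (eighth + sixteenth) = 6; quarter tied to eighth (quarter + eighth) = 12; dotted sixteenth note = 3; eighth = 4; sixteenth note = 2; eighth tied to quarter (eighth + quarter) = 12; quarter tied to eighth (quarter + eighth) = 12; sixteenth note = 2.
Altogether 6 + 6 + 12 + 3 + 4 + 2 + 12 + 12 + 2 = 59 thirty-second notes.

59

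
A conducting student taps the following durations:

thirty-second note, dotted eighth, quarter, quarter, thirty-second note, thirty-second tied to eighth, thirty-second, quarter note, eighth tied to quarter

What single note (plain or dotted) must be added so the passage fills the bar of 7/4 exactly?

The bar of 7/4 = 56 thirty-second notes.
Express everything in thirty-second notes: thirty-second note = 1; dotted eighth = 6; quarter = 8; quarter = 8; thirty-second note = 1; thirty-second tied to eighth (thirty-second + eighth) = 5; thirty-second = 1; quarter note = 8; eighth tied to quarter (eighth + quarter) = 12.
Adding: 1 + 6 + 8 + 8 + 1 + 5 + 1 + 8 + 12 = 50.
Remaining: 56 − 50 = 6 thirty-second notes, which is a dotted eighth note.

dotted eighth note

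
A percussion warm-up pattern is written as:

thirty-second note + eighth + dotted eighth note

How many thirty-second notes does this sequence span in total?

11

Each duration in thirty-second notes: thirty-second note = 1; eighth = 4; dotted eighth note = 6.
Adding: 1 + 4 + 6 = 11 thirty-second notes.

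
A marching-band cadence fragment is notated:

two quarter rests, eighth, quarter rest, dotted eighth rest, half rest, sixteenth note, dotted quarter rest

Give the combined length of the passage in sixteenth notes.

In sixteenth notes: quarter rest = 4; quarter rest = 4; eighth = 2; quarter rest = 4; dotted eighth rest = 3; half rest = 8; sixteenth note = 1; dotted quarter rest = 6.
Adding: 4 + 4 + 2 + 4 + 3 + 8 + 1 + 6 = 32 sixteenth notes.

32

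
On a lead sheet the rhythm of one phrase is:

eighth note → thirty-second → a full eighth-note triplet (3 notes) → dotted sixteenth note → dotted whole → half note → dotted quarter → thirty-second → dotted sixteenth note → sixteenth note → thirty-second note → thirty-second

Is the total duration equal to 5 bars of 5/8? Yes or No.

One bar of 5/8 = 20 thirty-second notes, so 5 bars = 100.
Express everything in thirty-second notes: eighth note = 4; thirty-second = 1; a full eighth-note triplet (3 notes) (three triplet eighths span one quarter) = 8; dotted sixteenth note = 3; dotted whole = 48; half note = 16; dotted quarter = 12; thirty-second = 1; dotted sixteenth note = 3; sixteenth note = 2; thirty-second note = 1; thirty-second = 1.
Total: 4 + 1 + 8 + 3 + 48 + 16 + 12 + 1 + 3 + 2 + 1 + 1 = 100.
100 equals 100, so the answer is Yes.

Yes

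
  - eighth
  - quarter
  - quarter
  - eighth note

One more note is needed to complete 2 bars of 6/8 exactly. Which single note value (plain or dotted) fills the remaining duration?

dotted half note

2 bars of 6/8 = 12 eighth notes.
Convert each value to eighth notes: eighth = 1; quarter = 2; quarter = 2; eighth note = 1.
Adding: 1 + 2 + 2 + 1 = 6.
Remaining: 12 − 6 = 6 eighth notes, which is a dotted half note.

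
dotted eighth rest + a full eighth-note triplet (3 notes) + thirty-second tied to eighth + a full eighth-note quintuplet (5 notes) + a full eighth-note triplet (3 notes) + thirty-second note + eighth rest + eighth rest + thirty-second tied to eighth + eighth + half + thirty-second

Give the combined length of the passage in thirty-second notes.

78

Convert each value to thirty-second notes: dotted eighth rest = 6; a full eighth-note triplet (3 notes) (three triplet eighths span one quarter) = 8; thirty-second tied to eighth (thirty-second + eighth) = 5; a full eighth-note quintuplet (5 notes) (five quintuplet eighths span one half) = 16; a full eighth-note triplet (3 notes) (three triplet eighths span one quarter) = 8; thirty-second note = 1; eighth rest = 4; eighth rest = 4; thirty-second tied to eighth (thirty-second + eighth) = 5; eighth = 4; half = 16; thirty-second = 1.
Sum: 6 + 8 + 5 + 16 + 8 + 1 + 4 + 4 + 5 + 4 + 16 + 1 = 78 thirty-second notes.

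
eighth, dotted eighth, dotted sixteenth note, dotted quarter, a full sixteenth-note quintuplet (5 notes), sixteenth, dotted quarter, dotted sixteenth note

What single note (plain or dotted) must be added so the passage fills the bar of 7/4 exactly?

dotted eighth note

The bar of 7/4 = 56 thirty-second notes.
Convert each value to thirty-second notes: eighth = 4; dotted eighth = 6; dotted sixteenth note = 3; dotted quarter = 12; a full sixteenth-note quintuplet (5 notes) (five quintuplet sixteenths span one quarter) = 8; sixteenth = 2; dotted quarter = 12; dotted sixteenth note = 3.
Altogether 4 + 6 + 3 + 12 + 8 + 2 + 12 + 3 = 50.
Remaining: 56 − 50 = 6 thirty-second notes, which is a dotted eighth note.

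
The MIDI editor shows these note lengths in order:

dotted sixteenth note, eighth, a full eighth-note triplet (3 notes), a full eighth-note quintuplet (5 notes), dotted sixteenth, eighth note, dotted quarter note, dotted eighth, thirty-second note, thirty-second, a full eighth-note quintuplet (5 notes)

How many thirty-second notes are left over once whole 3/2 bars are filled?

One bar of 3/2 = 48 thirty-second notes.
In thirty-second notes: dotted sixteenth note = 3; eighth = 4; a full eighth-note triplet (3 notes) (three triplet eighths span one quarter) = 8; a full eighth-note quintuplet (5 notes) (five quintuplet eighths span one half) = 16; dotted sixteenth = 3; eighth note = 4; dotted quarter note = 12; dotted eighth = 6; thirty-second note = 1; thirty-second = 1; a full eighth-note quintuplet (5 notes) (five quintuplet eighths span one half) = 16.
Sum: 3 + 4 + 8 + 16 + 3 + 4 + 12 + 6 + 1 + 1 + 16 = 74.
74 ÷ 48 = 1 complete bar with 26 thirty-second notes remaining.

26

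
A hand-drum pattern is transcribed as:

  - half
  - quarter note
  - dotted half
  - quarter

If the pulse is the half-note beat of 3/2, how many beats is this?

One half-note beat = 2 quarter notes.
Working in quarter notes: half = 2; quarter note = 1; dotted half = 3; quarter = 1.
Total: 2 + 1 + 3 + 1 = 7.
7 ÷ 2 = 3.5 beats.

3.5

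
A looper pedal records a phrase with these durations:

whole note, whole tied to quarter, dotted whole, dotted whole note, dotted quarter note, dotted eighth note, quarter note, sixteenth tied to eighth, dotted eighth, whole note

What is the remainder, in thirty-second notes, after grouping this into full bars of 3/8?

10

One bar of 3/8 = 6 sixteenth notes.
Express everything in sixteenth notes: whole note = 16; whole tied to quarter (whole + quarter) = 20; dotted whole = 24; dotted whole note = 24; dotted quarter note = 6; dotted eighth note = 3; quarter note = 4; sixteenth tied to eighth (sixteenth + eighth) = 3; dotted eighth = 3; whole note = 16.
Total: 16 + 20 + 24 + 24 + 6 + 3 + 4 + 3 + 3 + 16 = 119.
119 ÷ 6 = 19 complete bars with 5 sixteenth notes remaining = 10 thirty-second notes.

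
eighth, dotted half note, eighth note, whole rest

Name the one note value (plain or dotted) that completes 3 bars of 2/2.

whole note

3 bars of 2/2 = 24 eighth notes.
Each duration in eighth notes: eighth = 1; dotted half note = 6; eighth note = 1; whole rest = 8.
Adding: 1 + 6 + 1 + 8 = 16.
Remaining: 24 − 16 = 8 eighth notes, which is a whole note.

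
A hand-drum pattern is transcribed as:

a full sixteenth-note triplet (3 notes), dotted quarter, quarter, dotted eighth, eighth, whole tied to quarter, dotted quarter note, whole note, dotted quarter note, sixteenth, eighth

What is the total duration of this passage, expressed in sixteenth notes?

Express everything in sixteenth notes: a full sixteenth-note triplet (3 notes) (three triplet sixteenths span one eighth) = 2; dotted quarter = 6; quarter = 4; dotted eighth = 3; eighth = 2; whole tied to quarter (whole + quarter) = 20; dotted quarter note = 6; whole note = 16; dotted quarter note = 6; sixteenth = 1; eighth = 2.
Total: 2 + 6 + 4 + 3 + 2 + 20 + 6 + 16 + 6 + 1 + 2 = 68 sixteenth notes.

68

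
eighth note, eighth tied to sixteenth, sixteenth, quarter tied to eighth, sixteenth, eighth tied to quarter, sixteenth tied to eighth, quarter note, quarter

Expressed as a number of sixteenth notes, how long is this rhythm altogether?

30

Working in sixteenth notes: eighth note = 2; eighth tied to sixteenth (eighth + sixteenth) = 3; sixteenth = 1; quarter tied to eighth (quarter + eighth) = 6; sixteenth = 1; eighth tied to quarter (eighth + quarter) = 6; sixteenth tied to eighth (sixteenth + eighth) = 3; quarter note = 4; quarter = 4.
Altogether 2 + 3 + 1 + 6 + 1 + 6 + 3 + 4 + 4 = 30 sixteenth notes.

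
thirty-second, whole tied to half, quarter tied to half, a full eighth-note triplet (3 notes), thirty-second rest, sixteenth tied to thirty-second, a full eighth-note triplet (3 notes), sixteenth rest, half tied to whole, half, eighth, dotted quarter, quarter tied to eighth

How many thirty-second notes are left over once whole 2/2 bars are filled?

One bar of 2/2 = 32 thirty-second notes.
Convert each value to thirty-second notes: thirty-second = 1; whole tied to half (whole + half) = 48; quarter tied to half (quarter + half) = 24; a full eighth-note triplet (3 notes) (three triplet eighths span one quarter) = 8; thirty-second rest = 1; sixteenth tied to thirty-second (sixteenth + thirty-second) = 3; a full eighth-note triplet (3 notes) (three triplet eighths span one quarter) = 8; sixteenth rest = 2; half tied to whole (half + whole) = 48; half = 16; eighth = 4; dotted quarter = 12; quarter tied to eighth (quarter + eighth) = 12.
Total: 1 + 48 + 24 + 8 + 1 + 3 + 8 + 2 + 48 + 16 + 4 + 12 + 12 = 187.
187 ÷ 32 = 5 complete bars with 27 thirty-second notes remaining.

27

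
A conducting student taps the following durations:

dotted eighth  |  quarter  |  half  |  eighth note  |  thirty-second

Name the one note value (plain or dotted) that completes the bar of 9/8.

The bar of 9/8 = 36 thirty-second notes.
Express everything in thirty-second notes: dotted eighth = 6; quarter = 8; half = 16; eighth note = 4; thirty-second = 1.
Adding: 6 + 8 + 16 + 4 + 1 = 35.
Remaining: 36 − 35 = 1 thirty-second note, which is a thirty-second note.

thirty-second note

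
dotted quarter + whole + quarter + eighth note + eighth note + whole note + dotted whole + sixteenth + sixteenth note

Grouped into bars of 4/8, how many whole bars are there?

9

One bar of 4/8 = 8 sixteenth notes.
Working in sixteenth notes: dotted quarter = 6; whole = 16; quarter = 4; eighth note = 2; eighth note = 2; whole note = 16; dotted whole = 24; sixteenth = 1; sixteenth note = 1.
Altogether 6 + 16 + 4 + 2 + 2 + 16 + 24 + 1 + 1 = 72.
72 ÷ 8 = 9 complete bars with 0 left over.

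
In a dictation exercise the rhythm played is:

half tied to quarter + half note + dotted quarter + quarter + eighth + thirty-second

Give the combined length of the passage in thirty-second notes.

65

Convert each value to thirty-second notes: half tied to quarter (half + quarter) = 24; half note = 16; dotted quarter = 12; quarter = 8; eighth = 4; thirty-second = 1.
Adding: 24 + 16 + 12 + 8 + 4 + 1 = 65 thirty-second notes.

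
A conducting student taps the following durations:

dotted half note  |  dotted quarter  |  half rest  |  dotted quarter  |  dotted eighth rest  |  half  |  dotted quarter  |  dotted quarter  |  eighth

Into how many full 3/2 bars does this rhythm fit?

2

One bar of 3/2 = 24 sixteenth notes.
Express everything in sixteenth notes: dotted half note = 12; dotted quarter = 6; half rest = 8; dotted quarter = 6; dotted eighth rest = 3; half = 8; dotted quarter = 6; dotted quarter = 6; eighth = 2.
Altogether 12 + 6 + 8 + 6 + 3 + 8 + 6 + 6 + 2 = 57.
57 ÷ 24 = 2 complete bars with 9 left over.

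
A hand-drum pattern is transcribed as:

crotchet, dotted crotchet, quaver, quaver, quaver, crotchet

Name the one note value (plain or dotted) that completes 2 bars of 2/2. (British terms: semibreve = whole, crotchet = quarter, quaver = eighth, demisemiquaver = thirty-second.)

dotted half note

2 bars of 2/2 = 16 eighth notes.
In eighth notes: crotchet = 2; dotted crotchet = 3; quaver = 1; quaver = 1; quaver = 1; crotchet = 2.
Altogether 2 + 3 + 1 + 1 + 1 + 2 = 10.
Remaining: 16 − 10 = 6 eighth notes, which is a dotted half note.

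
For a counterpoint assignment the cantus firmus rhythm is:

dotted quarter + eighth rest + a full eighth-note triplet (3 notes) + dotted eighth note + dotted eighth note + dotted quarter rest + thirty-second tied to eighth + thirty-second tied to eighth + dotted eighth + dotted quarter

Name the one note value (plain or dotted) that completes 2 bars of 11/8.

2 bars of 11/8 = 88 thirty-second notes.
Working in thirty-second notes: dotted quarter = 12; eighth rest = 4; a full eighth-note triplet (3 notes) (three triplet eighths span one quarter) = 8; dotted eighth note = 6; dotted eighth note = 6; dotted quarter rest = 12; thirty-second tied to eighth (thirty-second + eighth) = 5; thirty-second tied to eighth (thirty-second + eighth) = 5; dotted eighth = 6; dotted quarter = 12.
Altogether 12 + 4 + 8 + 6 + 6 + 12 + 5 + 5 + 6 + 12 = 76.
Remaining: 88 − 76 = 12 thirty-second notes, which is a dotted quarter note.

dotted quarter note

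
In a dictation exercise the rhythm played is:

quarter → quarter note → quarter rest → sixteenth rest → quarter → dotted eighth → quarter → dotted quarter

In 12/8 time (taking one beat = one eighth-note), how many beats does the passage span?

15

One eighth-note beat = 2 sixteenth notes.
In sixteenth notes: quarter = 4; quarter note = 4; quarter rest = 4; sixteenth rest = 1; quarter = 4; dotted eighth = 3; quarter = 4; dotted quarter = 6.
Sum: 4 + 4 + 4 + 1 + 4 + 3 + 4 + 6 = 30.
30 ÷ 2 = 15 beats.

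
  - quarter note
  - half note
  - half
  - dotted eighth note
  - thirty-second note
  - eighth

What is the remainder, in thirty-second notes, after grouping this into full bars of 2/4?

3

One bar of 2/4 = 16 thirty-second notes.
In thirty-second notes: quarter note = 8; half note = 16; half = 16; dotted eighth note = 6; thirty-second note = 1; eighth = 4.
Adding: 8 + 16 + 16 + 6 + 1 + 4 = 51.
51 ÷ 16 = 3 complete bars with 3 thirty-second notes remaining.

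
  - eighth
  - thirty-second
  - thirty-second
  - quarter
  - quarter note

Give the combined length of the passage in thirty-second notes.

22

Working in thirty-second notes: eighth = 4; thirty-second = 1; thirty-second = 1; quarter = 8; quarter note = 8.
Adding: 4 + 1 + 1 + 8 + 8 = 22 thirty-second notes.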